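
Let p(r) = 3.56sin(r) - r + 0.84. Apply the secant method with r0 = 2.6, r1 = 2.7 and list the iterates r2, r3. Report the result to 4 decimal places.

2.6182, 2.6185

p(2.6) = 0.075185, p(2.7) = -0.338528
r2 = 2.700000 − (-0.338528)·(2.700000 − 2.600000) / (-0.338528 − 0.075185) = 2.700000 − (-0.033853)/(-0.413713) = 2.618173
p(2.618173) = 0.001274
r3 = 2.618173 − 0.001274·(2.618173 − 2.700000) / (0.001274 − (-0.338528)) = 2.618173 − (-0.000104)/(0.339801) = 2.618480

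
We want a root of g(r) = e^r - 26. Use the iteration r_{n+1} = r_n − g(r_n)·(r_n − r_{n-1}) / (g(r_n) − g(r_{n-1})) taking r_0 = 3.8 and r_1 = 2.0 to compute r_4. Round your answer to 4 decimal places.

g(3.8) = 18.701184, g(2.0) = -18.610944
r_2 = 2.000000 − (-18.610944)·(2.000000 − 3.800000) / (-18.610944 − 18.701184) = 2.000000 − (33.499699)/(-37.312128) = 2.897823
g(2.897823) = -7.865371
r_3 = 2.897823 − (-7.865371)·(2.897823 − 2.000000) / (-7.865371 − (-18.610944)) = 2.897823 − (-7.061713)/(10.745573) = 3.554998
g(3.554998) = 8.987733
r_4 = 3.554998 − 8.987733·(3.554998 − 2.897823) / (8.987733 − (-7.865371)) = 3.554998 − (5.906507)/(16.853104) = 3.204528

3.2045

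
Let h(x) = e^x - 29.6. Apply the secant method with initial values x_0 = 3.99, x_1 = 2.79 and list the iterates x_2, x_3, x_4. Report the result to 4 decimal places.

h(3.99) = 24.454889, h(2.79) = -13.318980
x_2 = 2.790000 − (-13.318980)·(2.790000 − 3.990000) / (-13.318980 − 24.454889) = 2.790000 − (15.982776)/(-37.773870) = 3.213117
h(3.213117) = -4.743550
x_3 = 3.213117 − (-4.743550)·(3.213117 − 2.790000) / (-4.743550 − (-13.318980)) = 3.213117 − (-2.007078)/(8.575430) = 3.447167
h(3.447167) = 1.811281
x_4 = 3.447167 − 1.811281·(3.447167 − 3.213117) / (1.811281 − (-4.743550)) = 3.447167 − (0.423930)/(6.554832) = 3.382493

3.2131, 3.4472, 3.3825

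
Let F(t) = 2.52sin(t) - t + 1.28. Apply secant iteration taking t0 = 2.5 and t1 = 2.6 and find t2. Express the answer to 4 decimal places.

2.5932

F(2.5) = 0.288150, F(2.6) = -0.020937
t2 = 2.600000 − (-0.020937)·(2.600000 − 2.500000) / (-0.020937 − 0.288150) = 2.600000 − (-0.002094)/(-0.309086) = 2.593226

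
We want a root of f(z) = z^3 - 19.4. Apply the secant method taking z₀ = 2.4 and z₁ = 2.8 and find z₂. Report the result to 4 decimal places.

f(2.4) = -5.576000, f(2.8) = 2.552000
z₂ = 2.800000 − 2.552000·(2.800000 − 2.400000) / (2.552000 − (-5.576000)) = 2.800000 − (1.020800)/(8.128000) = 2.674409

2.6744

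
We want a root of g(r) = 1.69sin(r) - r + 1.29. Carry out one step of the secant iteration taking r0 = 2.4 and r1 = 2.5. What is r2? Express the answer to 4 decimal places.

2.4137

g(2.4) = 0.031533, g(2.5) = -0.198582
r2 = 2.500000 − (-0.198582)·(2.500000 − 2.400000) / (-0.198582 − 0.031533) = 2.500000 − (-0.019858)/(-0.230115) = 2.413703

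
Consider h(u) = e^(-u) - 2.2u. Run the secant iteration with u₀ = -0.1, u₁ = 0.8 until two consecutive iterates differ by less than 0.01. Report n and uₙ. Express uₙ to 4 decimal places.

n = 4, uₙ = 0.3276

h(-0.1) = 1.325171, h(0.8) = -1.310671
u₂ = 0.800000 − (-1.310671)·(0.900000)/(-2.635842) = 0.352475;  |Δ| = 0.447525
h(0.352475) = -0.072500
u₃ = 0.352475 − (-0.072500)·(-0.447525)/(1.238171) = 0.326271;  |Δ| = 0.026204
h(0.326271) = 0.003813
u₄ = 0.326271 − 0.003813·(-0.026204)/(0.076314) = 0.327580;  |Δ| = 0.001309
|u₄ − u₃| = 0.001309 < 0.01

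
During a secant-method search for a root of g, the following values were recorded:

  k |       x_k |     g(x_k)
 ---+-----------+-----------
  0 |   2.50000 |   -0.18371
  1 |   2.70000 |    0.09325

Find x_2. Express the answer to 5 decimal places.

2.63266

x_2 = 2.70000 − 0.09325·(2.70000 − 2.50000) / (0.09325 − (-0.18371))
   = 2.70000 − (0.0186500)/(0.2769600) = 2.6326618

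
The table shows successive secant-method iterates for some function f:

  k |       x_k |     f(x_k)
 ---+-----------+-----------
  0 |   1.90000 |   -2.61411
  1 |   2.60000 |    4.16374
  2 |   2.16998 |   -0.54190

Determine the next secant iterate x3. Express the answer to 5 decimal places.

x3 = 2.16998 − (-0.54190)·(2.16998 − 2.60000) / (-0.54190 − 4.16374)
   = 2.16998 − (0.2330278)/(-4.7056400) = 2.2195010

2.21950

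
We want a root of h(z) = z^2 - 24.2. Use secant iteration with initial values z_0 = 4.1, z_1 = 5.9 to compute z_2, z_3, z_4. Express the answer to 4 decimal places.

4.8390, 4.9120, 4.9194

h(4.1) = -7.390000, h(5.9) = 10.610000
z_2 = 5.900000 − 10.610000·(5.900000 − 4.100000) / (10.610000 − (-7.390000)) = 5.900000 − (19.098000)/(18.000000) = 4.839000
h(4.839000) = -0.784079
z_3 = 4.839000 − (-0.784079)·(4.839000 − 5.900000) / (-0.784079 − 10.610000) = 4.839000 − (0.831908)/(-11.394079) = 4.912012
h(4.912012) = -0.072135
z_4 = 4.912012 − (-0.072135)·(4.912012 − 4.839000) / (-0.072135 − (-0.784079)) = 4.912012 − (-0.005267)/(0.711944) = 4.919410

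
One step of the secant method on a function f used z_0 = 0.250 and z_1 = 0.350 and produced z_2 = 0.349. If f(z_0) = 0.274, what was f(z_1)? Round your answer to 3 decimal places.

-0.003

The secant line through (0.250, 0.274) and (0.350, f(z_1)) crosses zero at z_2 = 0.349.
So (0.250, 0.274), (0.350, f(z_1)), (0.349, 0) are collinear:
f(z_1) = 0.274 · (0.350 − 0.349) / (0.250 − 0.349) = 0.274 · (0.00100)/(-0.09900) = -0.00277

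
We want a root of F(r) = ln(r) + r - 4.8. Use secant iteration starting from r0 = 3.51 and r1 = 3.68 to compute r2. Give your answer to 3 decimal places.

F(3.51) = -0.03438, F(3.68) = 0.18291
r2 = 3.68000 − 0.18291·(3.68000 − 3.51000) / (0.18291 − (-0.03438)) = 3.68000 − (0.03110)/(0.21730) = 3.53690

3.537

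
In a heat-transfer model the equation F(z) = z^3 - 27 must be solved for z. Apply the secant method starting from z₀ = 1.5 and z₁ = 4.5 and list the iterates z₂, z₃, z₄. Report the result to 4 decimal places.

F(1.5) = -23.625000, F(4.5) = 64.125000
z₂ = 4.500000 − 64.125000·(4.500000 − 1.500000) / (64.125000 − (-23.625000)) = 4.500000 − (192.375000)/(87.750000) = 2.307692
F(2.307692) = -14.710514
z₃ = 2.307692 − (-14.710514)·(2.307692 − 4.500000) / (-14.710514 − 64.125000) = 2.307692 − (32.249974)/(-78.835514) = 2.716772
F(2.716772) = -6.947923
z₄ = 2.716772 − (-6.947923)·(2.716772 − 2.307692) / (-6.947923 − (-14.710514)) = 2.716772 − (-2.842251)/(7.762592) = 3.082919

2.3077, 2.7168, 3.0829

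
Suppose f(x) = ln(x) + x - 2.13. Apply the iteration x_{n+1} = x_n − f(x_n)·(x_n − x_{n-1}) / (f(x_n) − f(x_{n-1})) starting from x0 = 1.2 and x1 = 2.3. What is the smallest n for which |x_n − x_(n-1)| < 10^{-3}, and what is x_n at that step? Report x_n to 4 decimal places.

n = 5, x_n = 1.6371

f(1.2) = -0.747678, f(2.3) = 1.002909
x2 = 2.300000 − 1.002909·(1.100000)/(1.750588) = 1.669812;  |Δ| = 0.630188
f(1.669812) = 0.052522
x3 = 1.669812 − 0.052522·(-0.630188)/(-0.950387) = 1.634985;  |Δ| = 0.034827
f(1.634985) = -0.003382
x4 = 1.634985 − (-0.003382)·(-0.034827)/(-0.055904) = 1.637092;  |Δ| = 0.002107
f(1.637092) = 0.000013
x5 = 1.637092 − 0.000013·(0.002107)/(0.003395) = 1.637084;  |Δ| = 0.000008
|x5 − x4| = 0.000008 < 10^{-3}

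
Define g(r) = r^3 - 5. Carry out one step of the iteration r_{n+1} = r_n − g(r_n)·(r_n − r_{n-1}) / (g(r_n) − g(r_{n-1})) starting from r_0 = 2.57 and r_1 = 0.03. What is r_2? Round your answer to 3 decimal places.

g(2.57) = 11.97459, g(0.03) = -4.99997
r_2 = 0.03000 − (-4.99997)·(0.03000 − 2.57000) / (-4.99997 − 11.97459) = 0.03000 − (12.69993)/(-16.97457) = 0.77817

0.778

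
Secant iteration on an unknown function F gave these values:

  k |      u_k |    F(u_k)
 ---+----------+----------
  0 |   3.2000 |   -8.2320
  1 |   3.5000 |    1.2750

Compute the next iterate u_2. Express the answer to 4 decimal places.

3.4598

u_2 = 3.5000 − 1.2750·(3.5000 − 3.2000) / (1.2750 − (-8.2320))
   = 3.5000 − (0.382500)/(9.507000) = 3.459766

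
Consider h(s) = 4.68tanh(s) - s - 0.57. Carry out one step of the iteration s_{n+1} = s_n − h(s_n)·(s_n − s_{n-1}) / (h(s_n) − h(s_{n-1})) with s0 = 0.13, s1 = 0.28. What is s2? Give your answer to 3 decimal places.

0.157

h(0.13) = -0.09500, h(0.28) = 0.42720
s2 = 0.28000 − 0.42720·(0.28000 − 0.13000) / (0.42720 − (-0.09500)) = 0.28000 − (0.06408)/(0.52220) = 0.15729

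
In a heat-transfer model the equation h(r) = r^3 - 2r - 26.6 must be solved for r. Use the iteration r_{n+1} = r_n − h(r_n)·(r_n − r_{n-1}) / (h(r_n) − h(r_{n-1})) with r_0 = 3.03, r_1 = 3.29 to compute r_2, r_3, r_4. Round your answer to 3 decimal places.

3.203, 3.208, 3.208

h(3.03) = -4.84187, h(3.29) = 2.43129
r_2 = 3.29000 − 2.43129·(3.29000 − 3.03000) / (2.43129 − (-4.84187)) = 3.29000 − (0.63214)/(7.27316) = 3.20309
h(3.20309) = -0.14326
r_3 = 3.20309 − (-0.14326)·(3.20309 − 3.29000) / (-0.14326 − 2.43129) = 3.20309 − (0.01245)/(-2.57455) = 3.20792
h(3.20792) = -0.00385
r_4 = 3.20792 − (-0.00385)·(3.20792 − 3.20309) / (-0.00385 − (-0.14326)) = 3.20792 − (-0.00002)/(0.13941) = 3.20806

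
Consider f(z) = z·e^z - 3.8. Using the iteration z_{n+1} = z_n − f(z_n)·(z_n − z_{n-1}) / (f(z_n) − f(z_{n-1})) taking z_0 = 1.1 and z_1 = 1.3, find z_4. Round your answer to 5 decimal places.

1.17432

f(1.1) = -0.4954174, f(1.3) = 0.9700857
z_2 = 1.3000000 − 0.9700857·(1.3000000 − 1.1000000) / (0.9700857 − (-0.4954174)) = 1.3000000 − (0.1940171)/(1.4655030) = 1.1676106
f(1.1676106) = -0.0469458
z_3 = 1.1676106 − (-0.0469458)·(1.1676106 − 1.3000000) / (-0.0469458 − 0.9700857) = 1.1676106 − (0.0062151)/(-1.0170315) = 1.1737216
f(1.1737216) = -0.0041773
z_4 = 1.1737216 − (-0.0041773)·(1.1737216 − 1.1676106) / (-0.0041773 − (-0.0469458)) = 1.1737216 − (-0.0000255)/(0.0427685) = 1.1743185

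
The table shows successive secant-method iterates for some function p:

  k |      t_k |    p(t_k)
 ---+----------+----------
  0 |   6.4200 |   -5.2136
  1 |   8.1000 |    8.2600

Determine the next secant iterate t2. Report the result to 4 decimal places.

t2 = 8.1000 − 8.2600·(8.1000 − 6.4200) / (8.2600 − (-5.2136))
   = 8.1000 − (13.876800)/(13.473600) = 7.070075

7.0701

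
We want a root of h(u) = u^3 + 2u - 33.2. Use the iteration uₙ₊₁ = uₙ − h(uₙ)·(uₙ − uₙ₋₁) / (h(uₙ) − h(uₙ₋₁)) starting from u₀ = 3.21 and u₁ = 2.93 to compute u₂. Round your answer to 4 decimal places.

3.0022

h(3.21) = 6.296161, h(2.93) = -2.186243
u₂ = 2.930000 − (-2.186243)·(2.930000 − 3.210000) / (-2.186243 − 6.296161) = 2.930000 − (0.612148)/(-8.482404) = 3.002167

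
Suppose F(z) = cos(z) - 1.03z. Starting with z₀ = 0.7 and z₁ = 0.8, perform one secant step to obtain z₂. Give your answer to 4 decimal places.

0.7256

F(0.7) = 0.043842, F(0.8) = -0.127293
z₂ = 0.800000 − (-0.127293)·(0.800000 − 0.700000) / (-0.127293 − 0.043842) = 0.800000 − (-0.012729)/(-0.171135) = 0.725618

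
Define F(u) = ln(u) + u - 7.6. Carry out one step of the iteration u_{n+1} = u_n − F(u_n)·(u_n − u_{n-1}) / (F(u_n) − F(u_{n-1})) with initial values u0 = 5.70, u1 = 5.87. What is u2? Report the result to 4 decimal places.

F(5.70) = -0.159534, F(5.87) = 0.039855
u2 = 5.870000 − 0.039855·(5.870000 − 5.700000) / (0.039855 − (-0.159534)) = 5.870000 − (0.006775)/(0.199388) = 5.836020

5.8360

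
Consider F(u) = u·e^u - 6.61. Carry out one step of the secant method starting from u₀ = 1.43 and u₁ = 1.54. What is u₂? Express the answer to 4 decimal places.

1.4878

F(1.43) = -0.634460, F(1.54) = 0.573469
u₂ = 1.540000 − 0.573469·(1.540000 − 1.430000) / (0.573469 − (-0.634460)) = 1.540000 − (0.063082)/(1.207929) = 1.487777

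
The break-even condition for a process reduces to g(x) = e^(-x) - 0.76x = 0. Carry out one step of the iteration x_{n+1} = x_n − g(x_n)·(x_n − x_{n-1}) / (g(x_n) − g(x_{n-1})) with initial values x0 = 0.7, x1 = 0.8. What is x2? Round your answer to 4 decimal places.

g(0.7) = -0.035415, g(0.8) = -0.158671
x2 = 0.800000 − (-0.158671)·(0.800000 − 0.700000) / (-0.158671 − (-0.035415)) = 0.800000 − (-0.015867)/(-0.123256) = 0.671267

0.6713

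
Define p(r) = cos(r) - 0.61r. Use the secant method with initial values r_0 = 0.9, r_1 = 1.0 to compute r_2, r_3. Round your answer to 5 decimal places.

p(0.9) = 0.0726100, p(1.0) = -0.0696977
r_2 = 1.0000000 − (-0.0696977)·(1.0000000 − 0.9000000) / (-0.0696977 − 0.0726100) = 1.0000000 − (-0.0069698)/(-0.1423077) = 0.9510232
p(0.9510232) = 0.0007263
r_3 = 0.9510232 − 0.0007263·(0.9510232 − 1.0000000) / (0.0007263 − (-0.0696977)) = 0.9510232 − (-0.0000356)/(0.0704240) = 0.9515283

0.95102, 0.95153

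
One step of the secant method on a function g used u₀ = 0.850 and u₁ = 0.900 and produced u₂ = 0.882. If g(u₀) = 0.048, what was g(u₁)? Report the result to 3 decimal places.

-0.027

The secant line through (0.850, 0.048) and (0.900, g(u₁)) crosses zero at u₂ = 0.882.
So (0.850, 0.048), (0.900, g(u₁)), (0.882, 0) are collinear:
g(u₁) = 0.048 · (0.900 − 0.882) / (0.850 − 0.882) = 0.048 · (0.01800)/(-0.03200) = -0.02700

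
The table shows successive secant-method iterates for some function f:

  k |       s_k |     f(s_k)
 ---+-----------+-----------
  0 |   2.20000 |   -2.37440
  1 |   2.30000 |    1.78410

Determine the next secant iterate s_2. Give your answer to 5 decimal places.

2.25710

s_2 = 2.30000 − 1.78410·(2.30000 − 2.20000) / (1.78410 − (-2.37440))
   = 2.30000 − (0.1784100)/(4.1585000) = 2.2570975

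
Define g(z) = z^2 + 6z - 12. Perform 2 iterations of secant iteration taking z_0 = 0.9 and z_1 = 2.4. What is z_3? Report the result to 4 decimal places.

g(0.9) = -5.790000, g(2.4) = 8.160000
z_2 = 2.400000 − 8.160000·(2.400000 − 0.900000) / (8.160000 − (-5.790000)) = 2.400000 − (12.240000)/(13.950000) = 1.522581
g(1.522581) = -0.546264
z_3 = 1.522581 − (-0.546264)·(1.522581 − 2.400000) / (-0.546264 − 8.160000) = 1.522581 − (0.479303)/(-8.706264) = 1.577633

1.5776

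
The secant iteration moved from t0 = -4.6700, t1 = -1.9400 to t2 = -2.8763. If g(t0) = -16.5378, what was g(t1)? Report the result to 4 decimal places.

The secant line through (-4.6700, -16.5378) and (-1.9400, g(t1)) crosses zero at t2 = -2.8763.
So (-4.6700, -16.5378), (-1.9400, g(t1)), (-2.8763, 0) are collinear:
g(t1) = -16.5378 · (-1.9400 − (-2.8763)) / (-4.6700 − (-2.8763)) = -16.5378 · (0.936300)/(-1.793700) = 8.632626

8.6326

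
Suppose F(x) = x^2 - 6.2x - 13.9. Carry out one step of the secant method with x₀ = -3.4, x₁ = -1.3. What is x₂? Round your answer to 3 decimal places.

F(-3.4) = 18.74000, F(-1.3) = -4.15000
x₂ = -1.30000 − (-4.15000)·(-1.30000 − (-3.40000)) / (-4.15000 − 18.74000) = -1.30000 − (-8.71500)/(-22.89000) = -1.68073

-1.681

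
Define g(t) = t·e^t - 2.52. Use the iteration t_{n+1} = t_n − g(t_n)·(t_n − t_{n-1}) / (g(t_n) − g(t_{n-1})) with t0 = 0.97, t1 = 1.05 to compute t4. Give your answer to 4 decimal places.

g(0.97) = 0.038806, g(1.05) = 0.480534
t2 = 1.050000 − 0.480534·(1.050000 − 0.970000) / (0.480534 − 0.038806) = 1.050000 − (0.038443)/(0.441728) = 0.962972
g(0.962972) = 0.002476
t3 = 0.962972 − 0.002476·(0.962972 − 1.050000) / (0.002476 − 0.480534) = 0.962972 − (-0.000215)/(-0.478058) = 0.962521
g(0.962521) = 0.000159
t4 = 0.962521 − 0.000159·(0.962521 − 0.962972) / (0.000159 − 0.002476) = 0.962521 − (0.000000)/(-0.002317) = 0.962490

0.9625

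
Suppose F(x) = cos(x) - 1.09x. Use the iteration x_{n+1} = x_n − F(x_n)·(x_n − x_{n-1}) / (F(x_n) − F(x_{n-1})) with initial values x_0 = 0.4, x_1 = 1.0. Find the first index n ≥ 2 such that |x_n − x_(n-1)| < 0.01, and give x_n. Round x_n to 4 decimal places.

F(0.4) = 0.485061, F(1.0) = -0.549698
x_2 = 1.000000 − (-0.549698)·(0.600000)/(-1.034759) = 0.681260;  |Δ| = 0.318740
F(0.681260) = 0.034206
x_3 = 0.681260 − 0.034206·(-0.318740)/(0.583904) = 0.699933;  |Δ| = 0.018672
F(0.699933) = 0.001959
x_4 = 0.699933 − 0.001959·(0.018672)/(-0.032247) = 0.701067;  |Δ| = 0.001134
|x_4 − x_3| = 0.001134 < 0.01

n = 4, x_n = 0.7011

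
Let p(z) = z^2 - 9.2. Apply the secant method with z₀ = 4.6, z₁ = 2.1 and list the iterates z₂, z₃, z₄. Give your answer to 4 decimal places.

2.8149, 3.0746, 3.0316

p(4.6) = 11.960000, p(2.1) = -4.790000
z₂ = 2.100000 − (-4.790000)·(2.100000 − 4.600000) / (-4.790000 − 11.960000) = 2.100000 − (11.975000)/(-16.750000) = 2.814925
p(2.814925) = -1.276195
z₃ = 2.814925 − (-1.276195)·(2.814925 − 2.100000) / (-1.276195 − (-4.790000)) = 2.814925 − (-0.912384)/(3.513805) = 3.074582
p(3.074582) = 0.253057
z₄ = 3.074582 − 0.253057·(3.074582 − 2.814925) / (0.253057 − (-1.276195)) = 3.074582 − (0.065708)/(1.529252) = 3.031615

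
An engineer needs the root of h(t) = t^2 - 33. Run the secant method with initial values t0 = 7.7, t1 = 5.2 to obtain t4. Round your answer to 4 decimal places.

h(7.7) = 26.290000, h(5.2) = -5.960000
t2 = 5.200000 − (-5.960000)·(5.200000 − 7.700000) / (-5.960000 − 26.290000) = 5.200000 − (14.900000)/(-32.250000) = 5.662016
h(5.662016) = -0.941580
t3 = 5.662016 − (-0.941580)·(5.662016 − 5.200000) / (-0.941580 − (-5.960000)) = 5.662016 − (-0.435025)/(5.018420) = 5.748701
h(5.748701) = 0.047564
t4 = 5.748701 − 0.047564·(5.748701 − 5.662016) / (0.047564 − (-0.941580)) = 5.748701 − (0.004123)/(0.989145) = 5.744533

5.7445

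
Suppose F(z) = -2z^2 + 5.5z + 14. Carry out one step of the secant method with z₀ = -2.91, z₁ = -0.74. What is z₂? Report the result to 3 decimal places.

F(-2.91) = -18.94120, F(-0.74) = 8.83480
z₂ = -0.74000 − 8.83480·(-0.74000 − (-2.91000)) / (8.83480 − (-18.94120)) = -0.74000 − (19.17152)/(27.77600) = -1.43022

-1.430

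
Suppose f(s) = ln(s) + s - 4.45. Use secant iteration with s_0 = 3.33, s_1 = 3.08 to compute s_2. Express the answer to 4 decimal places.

3.2668

f(3.33) = 0.082972, f(3.08) = -0.245070
s_2 = 3.080000 − (-0.245070)·(3.080000 − 3.330000) / (-0.245070 − 0.082972) = 3.080000 − (0.061268)/(-0.328043) = 3.266767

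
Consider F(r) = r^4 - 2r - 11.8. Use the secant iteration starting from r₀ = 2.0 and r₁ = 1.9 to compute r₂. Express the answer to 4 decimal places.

1.9928

F(2.0) = 0.200000, F(1.9) = -2.567900
r₂ = 1.900000 − (-2.567900)·(1.900000 − 2.000000) / (-2.567900 − 0.200000) = 1.900000 − (0.256790)/(-2.767900) = 1.992774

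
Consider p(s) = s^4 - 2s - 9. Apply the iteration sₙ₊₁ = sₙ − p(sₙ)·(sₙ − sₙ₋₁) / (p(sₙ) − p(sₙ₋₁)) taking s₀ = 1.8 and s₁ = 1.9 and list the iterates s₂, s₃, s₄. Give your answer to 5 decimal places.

1.89006, 1.89080, 1.89080

p(1.8) = -2.1024000, p(1.9) = 0.2321000
s₂ = 1.9000000 − 0.2321000·(1.9000000 − 1.8000000) / (0.2321000 − (-2.1024000)) = 1.9000000 − (0.0232100)/(2.3345000) = 1.8900578
p(1.8900578) = -0.0186555
s₃ = 1.8900578 − (-0.0186555)·(1.8900578 − 1.9000000) / (-0.0186555 − 0.2321000) = 1.8900578 − (0.0001855)/(-0.2507555) = 1.8907975
p(1.8907975) = -0.0001464
s₄ = 1.8907975 − (-0.0001464)·(1.8907975 − 1.8900578) / (-0.0001464 − (-0.0186555)) = 1.8907975 − (-0.0000001)/(0.0185091) = 1.8908034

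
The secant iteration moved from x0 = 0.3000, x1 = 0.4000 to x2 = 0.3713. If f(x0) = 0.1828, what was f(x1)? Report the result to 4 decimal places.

The secant line through (0.3000, 0.1828) and (0.4000, f(x1)) crosses zero at x2 = 0.3713.
So (0.3000, 0.1828), (0.4000, f(x1)), (0.3713, 0) are collinear:
f(x1) = 0.1828 · (0.4000 − 0.3713) / (0.3000 − 0.3713) = 0.1828 · (0.028700)/(-0.071300) = -0.073581

-0.0736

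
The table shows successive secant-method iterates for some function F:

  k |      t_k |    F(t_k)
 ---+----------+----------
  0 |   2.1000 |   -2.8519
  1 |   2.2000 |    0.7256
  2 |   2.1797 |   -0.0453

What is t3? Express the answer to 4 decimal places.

t3 = 2.1797 − (-0.0453)·(2.1797 − 2.2000) / (-0.0453 − 0.7256)
   = 2.1797 − (0.000920)/(-0.770900) = 2.180893

2.1809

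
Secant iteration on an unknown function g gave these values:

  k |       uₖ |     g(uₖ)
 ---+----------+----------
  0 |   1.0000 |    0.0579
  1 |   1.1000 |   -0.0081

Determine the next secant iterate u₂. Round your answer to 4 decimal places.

u₂ = 1.1000 − (-0.0081)·(1.1000 − 1.0000) / (-0.0081 − 0.0579)
   = 1.1000 − (-0.000810)/(-0.066000) = 1.087727

1.0877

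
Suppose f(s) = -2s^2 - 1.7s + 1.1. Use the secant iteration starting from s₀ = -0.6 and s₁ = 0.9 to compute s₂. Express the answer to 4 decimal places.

0.0087

f(-0.6) = 1.400000, f(0.9) = -2.050000
s₂ = 0.900000 − (-2.050000)·(0.900000 − (-0.600000)) / (-2.050000 − 1.400000) = 0.900000 − (-3.075000)/(-3.450000) = 0.008696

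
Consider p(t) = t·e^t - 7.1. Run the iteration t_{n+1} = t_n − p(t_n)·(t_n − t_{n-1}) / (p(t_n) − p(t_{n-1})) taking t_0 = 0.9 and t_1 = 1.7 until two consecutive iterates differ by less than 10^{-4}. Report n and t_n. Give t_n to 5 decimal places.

n = 6, t_n = 1.53292

p(0.9) = -4.8863572, p(1.7) = 2.2057106
t_2 = 1.7000000 − 2.2057106·(0.8000000)/(7.0920678) = 1.4511913;  |Δ| = 0.2488087
p(1.4511913) = -0.9060313
t_3 = 1.4511913 − (-0.9060313)·(-0.2488087)/(-3.1117418) = 1.5236357;  |Δ| = 0.0724445
p(1.5236357) = -0.1082202
t_4 = 1.5236357 − (-0.1082202)·(0.0724445)/(0.7978110) = 1.5334626;  |Δ| = 0.0098268
p(1.5334626) = 0.0063650
t_5 = 1.5334626 − 0.0063650·(0.0098268)/(0.1145852) = 1.5329167;  |Δ| = 0.0005459
p(1.5329167) = -0.0000413
t_6 = 1.5329167 − (-0.0000413)·(-0.0005459)/(-0.0064063) = 1.5329202;  |Δ| = 0.0000035
|t_6 − t_5| = 0.0000035 < 10^{-4}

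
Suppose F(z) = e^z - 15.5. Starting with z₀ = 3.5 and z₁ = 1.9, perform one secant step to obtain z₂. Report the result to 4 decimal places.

2.4336

F(3.5) = 17.615452, F(1.9) = -8.814106
z₂ = 1.900000 − (-8.814106)·(1.900000 − 3.500000) / (-8.814106 − 17.615452) = 1.900000 − (14.102569)/(-26.429558) = 2.433591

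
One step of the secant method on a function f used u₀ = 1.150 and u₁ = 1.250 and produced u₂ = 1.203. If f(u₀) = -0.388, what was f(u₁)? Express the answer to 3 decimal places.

The secant line through (1.150, -0.388) and (1.250, f(u₁)) crosses zero at u₂ = 1.203.
So (1.150, -0.388), (1.250, f(u₁)), (1.203, 0) are collinear:
f(u₁) = -0.388 · (1.250 − 1.203) / (1.150 − 1.203) = -0.388 · (0.04700)/(-0.05300) = 0.34408

0.344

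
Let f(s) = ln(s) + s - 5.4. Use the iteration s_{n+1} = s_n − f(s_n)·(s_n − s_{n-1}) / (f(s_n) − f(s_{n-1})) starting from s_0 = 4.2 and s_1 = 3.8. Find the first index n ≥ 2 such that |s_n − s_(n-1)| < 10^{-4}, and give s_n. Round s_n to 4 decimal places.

n = 4, s_n = 4.0110

f(4.2) = 0.235085, f(3.8) = -0.264999
s_2 = 3.800000 − (-0.264999)·(-0.400000)/(-0.500083) = 4.011964;  |Δ| = 0.211964
f(4.011964) = 0.001245
s_3 = 4.011964 − 0.001245·(0.211964)/(0.266244) = 4.010973;  |Δ| = 0.000991
f(4.010973) = 0.000007
s_4 = 4.010973 − 0.000007·(-0.000991)/(-0.001238) = 4.010968;  |Δ| = 0.000005
|s_4 − s_3| = 0.000005 < 10^{-4}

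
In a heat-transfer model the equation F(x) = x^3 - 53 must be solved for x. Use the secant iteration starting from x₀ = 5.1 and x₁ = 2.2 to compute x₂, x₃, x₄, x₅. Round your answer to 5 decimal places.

F(5.1) = 79.6510000, F(2.2) = -42.3520000
x₂ = 2.2000000 − (-42.3520000)·(2.2000000 − 5.1000000) / (-42.3520000 − 79.6510000) = 2.2000000 − (122.8208000)/(-122.0030000) = 3.2067031
F(3.2067031) = -20.0256487
x₃ = 3.2067031 − (-20.0256487)·(3.2067031 − 2.2000000) / (-20.0256487 − (-42.3520000)) = 3.2067031 − (-20.1598829)/(22.3263513) = 4.1096667
F(4.1096667) = 16.4096435
x₄ = 4.1096667 − 16.4096435·(4.1096667 − 3.2067031) / (16.4096435 − (-20.0256487)) = 4.1096667 − (14.8173110)/(36.4352922) = 3.7029920
F(3.7029920) = -2.2240174
x₅ = 3.7029920 − (-2.2240174)·(3.7029920 − 4.1096667) / (-2.2240174 − 16.4096435) = 3.7029920 − (0.9044516)/(-18.6336608) = 3.7515306

3.20670, 4.10967, 3.70299, 3.75153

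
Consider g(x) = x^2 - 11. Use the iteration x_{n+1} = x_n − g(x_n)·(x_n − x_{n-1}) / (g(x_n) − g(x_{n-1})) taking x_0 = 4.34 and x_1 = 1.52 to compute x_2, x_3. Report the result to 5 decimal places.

3.00287, 3.44126

g(4.34) = 7.8356000, g(1.52) = -8.6896000
x_2 = 1.5200000 − (-8.6896000)·(1.5200000 − 4.3400000) / (-8.6896000 − 7.8356000) = 1.5200000 − (24.5046720)/(-16.5252000) = 3.0028669
g(3.0028669) = -1.9827904
x_3 = 3.0028669 − (-1.9827904)·(3.0028669 − 1.5200000) / (-1.9827904 − (-8.6896000)) = 3.0028669 − (-2.9402143)/(6.7068096) = 3.4412593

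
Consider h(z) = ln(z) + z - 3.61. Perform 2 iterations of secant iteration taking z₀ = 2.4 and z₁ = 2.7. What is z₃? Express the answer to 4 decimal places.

2.6394

h(2.4) = -0.334531, h(2.7) = 0.083252
z₂ = 2.700000 − 0.083252·(2.700000 − 2.400000) / (0.083252 − (-0.334531)) = 2.700000 − (0.024976)/(0.417783) = 2.640219
h(2.640219) = 0.001081
z₃ = 2.640219 − 0.001081·(2.640219 − 2.700000) / (0.001081 − 0.083252) = 2.640219 − (-0.000065)/(-0.082171) = 2.639433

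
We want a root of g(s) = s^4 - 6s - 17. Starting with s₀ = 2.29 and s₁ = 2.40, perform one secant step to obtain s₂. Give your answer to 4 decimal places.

g(2.29) = -3.239415, g(2.40) = 1.777600
s₂ = 2.400000 − 1.777600·(2.400000 − 2.290000) / (1.777600 − (-3.239415)) = 2.400000 − (0.195536)/(5.017015) = 2.361025

2.3610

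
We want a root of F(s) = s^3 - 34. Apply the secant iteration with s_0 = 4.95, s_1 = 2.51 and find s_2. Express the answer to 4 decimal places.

2.9307

F(4.95) = 87.287375, F(2.51) = -18.186749
s_2 = 2.510000 − (-18.186749)·(2.510000 − 4.950000) / (-18.186749 − 87.287375) = 2.510000 − (44.375668)/(-105.474124) = 2.930726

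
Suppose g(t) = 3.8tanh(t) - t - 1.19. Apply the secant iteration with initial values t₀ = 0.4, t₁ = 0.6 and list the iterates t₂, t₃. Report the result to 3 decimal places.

0.474, 0.467

g(0.4) = -0.14619, g(0.6) = 0.25079
t₂ = 0.60000 − 0.25079·(0.60000 − 0.40000) / (0.25079 − (-0.14619)) = 0.60000 − (0.05016)/(0.39698) = 0.47365
g(0.47365) = 0.01270
t₃ = 0.47365 − 0.01270·(0.47365 − 0.60000) / (0.01270 − 0.25079) = 0.47365 − (-0.00160)/(-0.23809) = 0.46691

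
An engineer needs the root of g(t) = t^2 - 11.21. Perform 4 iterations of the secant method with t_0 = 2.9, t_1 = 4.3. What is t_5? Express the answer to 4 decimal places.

3.3481

g(2.9) = -2.800000, g(4.3) = 7.280000
t_2 = 4.300000 − 7.280000·(4.300000 − 2.900000) / (7.280000 − (-2.800000)) = 4.300000 − (10.192000)/(10.080000) = 3.288889
g(3.288889) = -0.393210
t_3 = 3.288889 − (-0.393210)·(3.288889 − 4.300000) / (-0.393210 − 7.280000) = 3.288889 − (0.397579)/(-7.673210) = 3.340703
g(3.340703) = -0.049705
t_4 = 3.340703 − (-0.049705)·(3.340703 − 3.288889) / (-0.049705 − (-0.393210)) = 3.340703 − (-0.002575)/(0.343505) = 3.348200
g(3.348200) = 0.000445
t_5 = 3.348200 − 0.000445·(3.348200 − 3.340703) / (0.000445 − (-0.049705)) = 3.348200 − (0.000003)/(0.050150) = 3.348134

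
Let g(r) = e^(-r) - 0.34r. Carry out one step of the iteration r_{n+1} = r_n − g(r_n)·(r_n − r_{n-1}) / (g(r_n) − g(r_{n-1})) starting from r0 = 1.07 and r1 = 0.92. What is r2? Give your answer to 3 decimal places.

1.041

g(1.07) = -0.02079, g(0.92) = 0.08572
r2 = 0.92000 − 0.08572·(0.92000 − 1.07000) / (0.08572 − (-0.02079)) = 0.92000 − (-0.01286)/(0.10651) = 1.04072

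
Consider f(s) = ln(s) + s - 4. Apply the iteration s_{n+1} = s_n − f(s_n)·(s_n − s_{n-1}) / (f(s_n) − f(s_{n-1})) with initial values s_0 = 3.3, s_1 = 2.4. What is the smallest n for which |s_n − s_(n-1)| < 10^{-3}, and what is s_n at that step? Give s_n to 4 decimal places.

n = 4, s_n = 2.9263

f(3.3) = 0.493922, f(2.4) = -0.724531
s_2 = 2.400000 − (-0.724531)·(-0.900000)/(-1.218454) = 2.935169;  |Δ| = 0.535169
f(2.935169) = 0.011933
s_3 = 2.935169 − 0.011933·(0.535169)/(0.736465) = 2.926497;  |Δ| = 0.008672
f(2.926497) = 0.000303
s_4 = 2.926497 − 0.000303·(-0.008672)/(-0.011630) = 2.926271;  |Δ| = 0.000226
|s_4 − s_3| = 0.000226 < 10^{-3}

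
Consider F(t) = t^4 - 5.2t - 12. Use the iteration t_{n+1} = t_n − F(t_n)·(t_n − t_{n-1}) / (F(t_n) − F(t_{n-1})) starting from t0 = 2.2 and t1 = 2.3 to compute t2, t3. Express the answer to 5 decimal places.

2.20036, 2.20038

F(2.2) = -0.0144000, F(2.3) = 4.0241000
t2 = 2.3000000 − 4.0241000·(2.3000000 − 2.2000000) / (4.0241000 − (-0.0144000)) = 2.3000000 − (0.4024100)/(4.0385000) = 2.2003566
F(2.2003566) = -0.0010635
t3 = 2.2003566 − (-0.0010635)·(2.2003566 − 2.3000000) / (-0.0010635 − 4.0241000) = 2.2003566 − (0.0001060)/(-4.0251635) = 2.2003829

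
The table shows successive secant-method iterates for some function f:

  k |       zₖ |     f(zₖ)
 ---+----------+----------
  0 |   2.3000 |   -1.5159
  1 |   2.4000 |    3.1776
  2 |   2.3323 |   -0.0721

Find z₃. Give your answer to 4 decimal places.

z₃ = 2.3323 − (-0.0721)·(2.3323 − 2.4000) / (-0.0721 − 3.1776)
   = 2.3323 − (0.004881)/(-3.249700) = 2.333802

2.3338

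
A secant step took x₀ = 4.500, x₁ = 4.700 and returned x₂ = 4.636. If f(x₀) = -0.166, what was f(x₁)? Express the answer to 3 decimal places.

0.078

The secant line through (4.500, -0.166) and (4.700, f(x₁)) crosses zero at x₂ = 4.636.
So (4.500, -0.166), (4.700, f(x₁)), (4.636, 0) are collinear:
f(x₁) = -0.166 · (4.700 − 4.636) / (4.500 − 4.636) = -0.166 · (0.06400)/(-0.13600) = 0.07812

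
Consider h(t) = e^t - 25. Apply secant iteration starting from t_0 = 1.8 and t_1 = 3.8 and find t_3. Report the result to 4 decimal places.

3.0971

h(1.8) = -18.950353, h(3.8) = 19.701184
t_2 = 3.800000 − 19.701184·(3.800000 − 1.800000) / (19.701184 − (-18.950353)) = 3.800000 − (39.402369)/(38.651537) = 2.780574
h(2.780574) = -8.871719
t_3 = 2.780574 − (-8.871719)·(2.780574 − 3.800000) / (-8.871719 − 19.701184) = 2.780574 − (9.044058)/(-28.572903) = 3.097100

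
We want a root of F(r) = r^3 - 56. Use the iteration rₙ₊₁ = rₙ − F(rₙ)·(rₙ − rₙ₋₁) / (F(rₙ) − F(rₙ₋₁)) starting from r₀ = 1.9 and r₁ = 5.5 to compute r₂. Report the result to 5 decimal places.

3.00903

F(1.9) = -49.1410000, F(5.5) = 110.3750000
r₂ = 5.5000000 − 110.3750000·(5.5000000 − 1.9000000) / (110.3750000 − (-49.1410000)) = 5.5000000 − (397.3500000)/(159.5160000) = 3.0090273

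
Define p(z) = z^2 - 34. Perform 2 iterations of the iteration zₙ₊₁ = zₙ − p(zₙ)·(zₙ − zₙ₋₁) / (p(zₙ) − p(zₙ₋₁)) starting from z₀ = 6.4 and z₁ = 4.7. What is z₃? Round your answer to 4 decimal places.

p(6.4) = 6.960000, p(4.7) = -11.910000
z₂ = 4.700000 − (-11.910000)·(4.700000 − 6.400000) / (-11.910000 − 6.960000) = 4.700000 − (20.247000)/(-18.870000) = 5.772973
p(5.772973) = -0.672783
z₃ = 5.772973 − (-0.672783)·(5.772973 − 4.700000) / (-0.672783 − (-11.910000)) = 5.772973 − (-0.721878)/(11.237217) = 5.837213

5.8372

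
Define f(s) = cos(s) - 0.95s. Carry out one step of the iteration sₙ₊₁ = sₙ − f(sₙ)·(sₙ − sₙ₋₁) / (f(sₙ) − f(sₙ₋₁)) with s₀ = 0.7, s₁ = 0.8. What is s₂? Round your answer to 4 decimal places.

f(0.7) = 0.099842, f(0.8) = -0.063293
s₂ = 0.800000 − (-0.063293)·(0.800000 − 0.700000) / (-0.063293 − 0.099842) = 0.800000 − (-0.006329)/(-0.163135) = 0.761202

0.7612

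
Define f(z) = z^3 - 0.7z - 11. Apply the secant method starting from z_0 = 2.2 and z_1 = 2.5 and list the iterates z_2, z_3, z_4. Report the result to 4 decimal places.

f(2.2) = -1.892000, f(2.5) = 2.875000
z_2 = 2.500000 − 2.875000·(2.500000 − 2.200000) / (2.875000 − (-1.892000)) = 2.500000 − (0.862500)/(4.767000) = 2.319069
f(2.319069) = -0.151214
z_3 = 2.319069 − (-0.151214)·(2.319069 − 2.500000) / (-0.151214 − 2.875000) = 2.319069 − (0.027359)/(-3.026214) = 2.328109
f(2.328109) = -0.011107
z_4 = 2.328109 − (-0.011107)·(2.328109 − 2.319069) / (-0.011107 − (-0.151214)) = 2.328109 − (-0.000100)/(0.140107) = 2.328826

2.3191, 2.3281, 2.3288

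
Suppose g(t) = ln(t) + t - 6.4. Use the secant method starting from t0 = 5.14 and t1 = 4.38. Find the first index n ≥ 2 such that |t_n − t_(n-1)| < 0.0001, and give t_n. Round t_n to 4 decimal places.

g(5.14) = 0.377053, g(4.38) = -0.542951
t2 = 4.380000 − (-0.542951)·(-0.760000)/(-0.920004) = 4.828523;  |Δ| = 0.448523
g(4.828523) = 0.003063
t3 = 4.828523 − 0.003063·(0.448523)/(0.546015) = 4.826006;  |Δ| = 0.002516
g(4.826006) = 0.000026
t4 = 4.826006 − 0.000026·(-0.002516)/(-0.003038) = 4.825985;  |Δ| = 0.000021
|t4 − t3| = 0.000021 < 0.0001

n = 4, t_n = 4.8260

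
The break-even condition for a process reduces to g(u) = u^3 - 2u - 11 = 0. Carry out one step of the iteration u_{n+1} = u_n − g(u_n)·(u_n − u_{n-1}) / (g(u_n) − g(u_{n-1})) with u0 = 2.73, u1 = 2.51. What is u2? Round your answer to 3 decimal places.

g(2.73) = 3.88642, g(2.51) = -0.20675
u2 = 2.51000 − (-0.20675)·(2.51000 − 2.73000) / (-0.20675 − 3.88642) = 2.51000 − (0.04548)/(-4.09317) = 2.52111

2.521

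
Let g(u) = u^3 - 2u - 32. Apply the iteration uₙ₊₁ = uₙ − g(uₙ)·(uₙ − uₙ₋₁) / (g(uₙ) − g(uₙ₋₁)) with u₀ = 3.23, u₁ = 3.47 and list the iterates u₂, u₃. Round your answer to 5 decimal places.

3.38030, 3.38439

g(3.23) = -4.7617330, g(3.47) = 2.8419230
u₂ = 3.4700000 − 2.8419230·(3.4700000 − 3.2300000) / (2.8419230 − (-4.7617330)) = 3.4700000 − (0.6820615)/(7.6036560) = 3.3802982
g(3.3802982) = -0.1359028
u₃ = 3.3802982 − (-0.1359028)·(3.3802982 − 3.4700000) / (-0.1359028 − 2.8419230) = 3.3802982 − (0.0121907)/(-2.9778258) = 3.3843920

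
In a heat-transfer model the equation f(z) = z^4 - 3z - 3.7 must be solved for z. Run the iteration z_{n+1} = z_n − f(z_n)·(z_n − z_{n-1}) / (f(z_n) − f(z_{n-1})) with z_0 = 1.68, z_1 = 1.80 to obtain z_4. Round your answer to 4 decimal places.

f(1.68) = -0.774058, f(1.80) = 1.397600
z_2 = 1.800000 − 1.397600·(1.800000 − 1.680000) / (1.397600 − (-0.774058)) = 1.800000 − (0.167712)/(2.171658) = 1.722772
f(1.722772) = -0.059622
z_3 = 1.722772 − (-0.059622)·(1.722772 − 1.800000) / (-0.059622 − 1.397600) = 1.722772 − (0.004604)/(-1.457222) = 1.725932
f(1.725932) = -0.004299
z_4 = 1.725932 − (-0.004299)·(1.725932 − 1.722772) / (-0.004299 − (-0.059622)) = 1.725932 − (-0.000014)/(0.055323) = 1.726178

1.7262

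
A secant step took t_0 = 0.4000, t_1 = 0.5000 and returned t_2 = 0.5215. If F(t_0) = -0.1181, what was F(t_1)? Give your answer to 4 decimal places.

-0.0209

The secant line through (0.4000, -0.1181) and (0.5000, F(t_1)) crosses zero at t_2 = 0.5215.
So (0.4000, -0.1181), (0.5000, F(t_1)), (0.5215, 0) are collinear:
F(t_1) = -0.1181 · (0.5000 − 0.5215) / (0.4000 − 0.5215) = -0.1181 · (-0.021500)/(-0.121500) = -0.020898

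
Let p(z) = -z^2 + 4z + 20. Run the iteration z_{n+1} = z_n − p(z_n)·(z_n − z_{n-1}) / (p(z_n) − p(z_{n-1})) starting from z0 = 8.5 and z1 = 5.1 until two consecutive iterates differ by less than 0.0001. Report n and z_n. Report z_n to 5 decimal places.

n = 6, z_n = 6.89898

p(8.5) = -18.2500000, p(5.1) = 14.3900000
z2 = 5.1000000 − 14.3900000·(-3.4000000)/(32.6400000) = 6.5989583;  |Δ| = 1.4989583
p(6.5989583) = 2.8495822
z3 = 6.5989583 − 2.8495822·(1.4989583)/(-11.5404178) = 6.9690840;  |Δ| = 0.3701257
p(6.9690840) = -0.6917960
z4 = 6.9690840 − (-0.6917960)·(0.3701257)/(-3.5413783) = 6.8967812;  |Δ| = 0.0723028
p(6.8967812) = 0.0215334
z5 = 6.8967812 − 0.0215334·(-0.0723028)/(0.7133294) = 6.8989639;  |Δ| = 0.0021826
p(6.8989639) = 0.0001530
z6 = 6.8989639 − 0.0001530·(0.0021826)/(-0.0213804) = 6.8989795;  |Δ| = 0.0000156
|z6 − z5| = 0.0000156 < 0.0001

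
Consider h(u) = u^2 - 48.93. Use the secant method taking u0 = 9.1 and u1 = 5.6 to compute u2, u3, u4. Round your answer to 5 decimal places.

h(9.1) = 33.8800000, h(5.6) = -17.5700000
u2 = 5.6000000 − (-17.5700000)·(5.6000000 − 9.1000000) / (-17.5700000 − 33.8800000) = 5.6000000 − (61.4950000)/(-51.4500000) = 6.7952381
h(6.7952381) = -2.7547392
u3 = 6.7952381 − (-2.7547392)·(6.7952381 − 5.6000000) / (-2.7547392 − (-17.5700000)) = 6.7952381 − (-3.2925693)/(14.8152608) = 7.0174798
h(7.0174798) = 0.3150232
u4 = 7.0174798 − 0.3150232·(7.0174798 − 6.7952381) / (0.3150232 − (-2.7547392)) = 7.0174798 − (0.0700113)/(3.0697624) = 6.9946731

6.79524, 7.01748, 6.99467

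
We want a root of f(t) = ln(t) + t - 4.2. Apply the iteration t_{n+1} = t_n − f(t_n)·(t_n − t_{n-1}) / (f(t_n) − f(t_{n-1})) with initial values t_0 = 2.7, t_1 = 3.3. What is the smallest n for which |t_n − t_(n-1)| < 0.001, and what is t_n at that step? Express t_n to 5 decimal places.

f(2.7) = -0.5067482, f(3.3) = 0.2939225
t_2 = 3.3000000 − 0.2939225·(0.6000000)/(0.8006707) = 3.0797428;  |Δ| = 0.2202572
f(3.0797428) = 0.0045889
t_3 = 3.0797428 − 0.0045889·(-0.2202572)/(-0.2893336) = 3.0762495;  |Δ| = 0.0034933
f(3.0762495) = -0.0000394
t_4 = 3.0762495 − (-0.0000394)·(-0.0034933)/(-0.0046283) = 3.0762792;  |Δ| = 0.0000297
|t_4 − t_3| = 0.0000297 < 0.001

n = 4, t_n = 3.07628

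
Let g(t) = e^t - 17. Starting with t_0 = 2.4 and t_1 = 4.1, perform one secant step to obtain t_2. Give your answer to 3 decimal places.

2.606

g(2.4) = -5.97682, g(4.1) = 43.34029
t_2 = 4.10000 − 43.34029·(4.10000 − 2.40000) / (43.34029 − (-5.97682)) = 4.10000 − (73.67849)/(49.31711) = 2.60603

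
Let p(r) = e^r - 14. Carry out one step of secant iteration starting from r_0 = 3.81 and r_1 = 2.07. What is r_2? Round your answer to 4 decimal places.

2.3540

p(3.81) = 31.150439, p(2.07) = -6.075177
r_2 = 2.070000 − (-6.075177)·(2.070000 − 3.810000) / (-6.075177 − 31.150439) = 2.070000 − (10.570808)/(-37.225616) = 2.353966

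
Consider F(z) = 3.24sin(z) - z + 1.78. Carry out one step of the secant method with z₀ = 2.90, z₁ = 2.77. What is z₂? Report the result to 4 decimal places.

F(2.90) = -0.344832, F(2.77) = 0.186444
z₂ = 2.770000 − 0.186444·(2.770000 − 2.900000) / (0.186444 − (-0.344832)) = 2.770000 − (-0.024238)/(0.531276) = 2.815622

2.8156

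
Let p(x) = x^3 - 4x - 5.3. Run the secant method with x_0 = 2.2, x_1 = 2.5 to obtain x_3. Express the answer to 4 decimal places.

p(2.2) = -3.452000, p(2.5) = 0.325000
x_2 = 2.500000 − 0.325000·(2.500000 − 2.200000) / (0.325000 − (-3.452000)) = 2.500000 − (0.097500)/(3.777000) = 2.474186
p(2.474186) = -0.050778
x_3 = 2.474186 − (-0.050778)·(2.474186 − 2.500000) / (-0.050778 − 0.325000) = 2.474186 − (0.001311)/(-0.375778) = 2.477674

2.4777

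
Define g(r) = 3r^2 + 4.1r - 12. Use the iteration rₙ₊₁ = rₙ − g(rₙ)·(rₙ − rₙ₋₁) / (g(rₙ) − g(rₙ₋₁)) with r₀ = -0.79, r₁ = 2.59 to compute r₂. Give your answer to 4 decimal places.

0.6170

g(-0.79) = -13.366700, g(2.59) = 18.743300
r₂ = 2.590000 − 18.743300·(2.590000 − (-0.790000)) / (18.743300 − (-13.366700)) = 2.590000 − (63.352354)/(32.110000) = 0.617021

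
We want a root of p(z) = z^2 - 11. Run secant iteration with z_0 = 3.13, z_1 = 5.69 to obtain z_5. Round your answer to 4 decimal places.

3.3166

p(3.13) = -1.203100, p(5.69) = 21.376100
z_2 = 5.690000 − 21.376100·(5.690000 − 3.130000) / (21.376100 − (-1.203100)) = 5.690000 − (54.722816)/(22.579200) = 3.266406
p(3.266406) = -0.330593
z_3 = 3.266406 − (-0.330593)·(3.266406 − 5.690000) / (-0.330593 − 21.376100) = 3.266406 − (0.801222)/(-21.706693) = 3.303317
p(3.303317) = -0.088096
z_4 = 3.303317 − (-0.088096)·(3.303317 − 3.266406) / (-0.088096 − (-0.330593)) = 3.303317 − (-0.003252)/(0.242497) = 3.316727
p(3.316727) = 0.000675
z_5 = 3.316727 − 0.000675·(3.316727 − 3.303317) / (0.000675 − (-0.088096)) = 3.316727 − (0.000009)/(0.088770) = 3.316625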